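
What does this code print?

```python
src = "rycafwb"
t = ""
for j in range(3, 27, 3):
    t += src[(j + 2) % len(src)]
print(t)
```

wyfrabcw

j=3: add src[5]='w' → 'w'
j=6: add src[1]='y' → 'wy'
j=9: add src[4]='f' → 'wyf'
j=12: add src[0]='r' → 'wyfr'
j=15: add src[3]='a' → 'wyfra'
j=18: add src[6]='b' → 'wyfrab'
j=21: add src[2]='c' → 'wyfrabc'
j=24: add src[5]='w' → 'wyfrabcw'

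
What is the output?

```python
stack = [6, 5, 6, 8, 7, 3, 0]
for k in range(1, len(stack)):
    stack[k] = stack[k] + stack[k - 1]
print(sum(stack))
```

161

k=1: stack[1] = 5+6 = 11 → [6, 11, 6, 8, 7, 3, 0]
k=2: stack[2] = 6+11 = 17 → [6, 11, 17, 8, 7, 3, 0]
k=3: stack[3] = 8+17 = 25 → [6, 11, 17, 25, 7, 3, 0]
k=4: stack[4] = 7+25 = 32 → [6, 11, 17, 25, 32, 3, 0]
k=5: stack[5] = 3+32 = 35 → [6, 11, 17, 25, 32, 35, 0]
k=6: stack[6] = 0+35 = 35 → [6, 11, 17, 25, 32, 35, 35]
sum = 161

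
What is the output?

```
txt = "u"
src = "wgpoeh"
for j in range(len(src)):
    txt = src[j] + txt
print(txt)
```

j=0: prepend 'w' → 'wu'
j=1: prepend 'g' → 'gwu'
j=2: prepend 'p' → 'pgwu'
j=3: prepend 'o' → 'opgwu'
j=4: prepend 'e' → 'eopgwu'
j=5: prepend 'h' → 'heopgwu'

heopgwu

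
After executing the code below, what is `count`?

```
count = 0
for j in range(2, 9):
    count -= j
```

-35

j=2: count = 0-2 = -2
j=3: count = (-2)-3 = -5
j=4: count = (-5)-4 = -9
j=5: count = (-9)-5 = -14
j=6: count = (-14)-6 = -20
j=7: count = (-20)-7 = -27
j=8: count = (-27)-8 = -35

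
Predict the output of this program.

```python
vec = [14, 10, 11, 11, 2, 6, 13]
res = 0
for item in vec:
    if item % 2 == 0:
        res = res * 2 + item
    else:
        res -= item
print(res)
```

item=14: even, res = 0*2+14 = 14
item=10: even, res = 14*2+10 = 38
item=11: not even, res = 38-11 = 27
item=11: not even, res = 27-11 = 16
item=2: even, res = 16*2+2 = 34
item=6: even, res = 34*2+6 = 74
item=13: not even, res = 74-13 = 61

61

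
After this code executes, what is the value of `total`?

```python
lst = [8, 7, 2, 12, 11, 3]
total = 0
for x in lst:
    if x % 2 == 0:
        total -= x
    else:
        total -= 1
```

x=8: even, total = 0-8 = -8
x=7: not even, total = (-8)-1 = -9
x=2: even, total = (-9)-2 = -11
x=12: even, total = (-11)-12 = -23
x=11: not even, total = (-23)-1 = -24
x=3: not even, total = (-24)-1 = -25

-25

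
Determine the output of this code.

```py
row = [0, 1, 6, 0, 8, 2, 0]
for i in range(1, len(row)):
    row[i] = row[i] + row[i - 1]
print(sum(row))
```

64

i=1: row[1] = 1+0 = 1 → [0, 1, 6, 0, 8, 2, 0]
i=2: row[2] = 6+1 = 7 → [0, 1, 7, 0, 8, 2, 0]
i=3: row[3] = 0+7 = 7 → [0, 1, 7, 7, 8, 2, 0]
i=4: row[4] = 8+7 = 15 → [0, 1, 7, 7, 15, 2, 0]
i=5: row[5] = 2+15 = 17 → [0, 1, 7, 7, 15, 17, 0]
i=6: row[6] = 0+17 = 17 → [0, 1, 7, 7, 15, 17, 17]
sum = 64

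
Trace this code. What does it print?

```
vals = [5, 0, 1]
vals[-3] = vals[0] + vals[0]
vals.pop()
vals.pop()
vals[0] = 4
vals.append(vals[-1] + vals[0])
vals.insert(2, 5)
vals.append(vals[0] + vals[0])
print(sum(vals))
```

25

vals[-3] = vals[0]+vals[0] = 5+5 = 10 → [10, 0, 1]
pop() removes 1 → [10, 0]
pop() removes 0 → [10]
vals[0] = 4 → [4]
append vals[-1]+vals[0] = 4+4 = 8 → [4, 8]
insert 5 at 2 → [4, 8, 5]
append vals[0]+vals[0] = 4+4 = 8 → [4, 8, 5, 8]
sum = 25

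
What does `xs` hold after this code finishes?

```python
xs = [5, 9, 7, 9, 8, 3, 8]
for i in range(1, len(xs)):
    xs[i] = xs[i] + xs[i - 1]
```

i=1: xs[1] = 9+5 = 14 → [5, 14, 7, 9, 8, 3, 8]
i=2: xs[2] = 7+14 = 21 → [5, 14, 21, 9, 8, 3, 8]
i=3: xs[3] = 9+21 = 30 → [5, 14, 21, 30, 8, 3, 8]
i=4: xs[4] = 8+30 = 38 → [5, 14, 21, 30, 38, 3, 8]
i=5: xs[5] = 3+38 = 41 → [5, 14, 21, 30, 38, 41, 8]
i=6: xs[6] = 8+41 = 49 → [5, 14, 21, 30, 38, 41, 49]

[5, 14, 21, 30, 38, 41, 49]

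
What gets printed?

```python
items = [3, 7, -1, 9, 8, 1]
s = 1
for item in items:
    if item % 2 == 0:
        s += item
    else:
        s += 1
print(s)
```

14

item=3: not even, s = 1+1 = 2
item=7: not even, s = 2+1 = 3
item=-1: not even, s = 3+1 = 4
item=9: not even, s = 4+1 = 5
item=8: even, s = 5+8 = 13
item=1: not even, s = 13+1 = 14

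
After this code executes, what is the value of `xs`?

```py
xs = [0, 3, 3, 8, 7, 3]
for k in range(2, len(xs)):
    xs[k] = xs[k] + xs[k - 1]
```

[0, 3, 6, 14, 21, 24]

k=2: xs[2] = 3+3 = 6 → [0, 3, 6, 8, 7, 3]
k=3: xs[3] = 8+6 = 14 → [0, 3, 6, 14, 7, 3]
k=4: xs[4] = 7+14 = 21 → [0, 3, 6, 14, 21, 3]
k=5: xs[5] = 3+21 = 24 → [0, 3, 6, 14, 21, 24]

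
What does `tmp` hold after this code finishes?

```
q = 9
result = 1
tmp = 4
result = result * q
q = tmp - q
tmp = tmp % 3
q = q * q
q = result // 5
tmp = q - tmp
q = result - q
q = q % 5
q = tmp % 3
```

0

result = 1*9 = 9
q = 4-9 = -5
tmp = 4%3 = 1
q = (-5)*(-5) = 25
q = 9//5 = 1
tmp = 1-1 = 0
q = 9-1 = 8
q = 8%5 = 3
q = 0%3 = 0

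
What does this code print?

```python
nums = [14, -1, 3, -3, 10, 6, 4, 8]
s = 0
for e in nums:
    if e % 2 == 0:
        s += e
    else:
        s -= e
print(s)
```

e=14: even, s = 0+14 = 14
e=-1: not even, s = 14-(-1) = 15
e=3: not even, s = 15-3 = 12
e=-3: not even, s = 12-(-3) = 15
e=10: even, s = 15+10 = 25
e=6: even, s = 25+6 = 31
e=4: even, s = 31+4 = 35
e=8: even, s = 35+8 = 43

43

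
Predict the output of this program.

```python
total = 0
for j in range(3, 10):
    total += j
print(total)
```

j=3: total = 0+3 = 3
j=4: total = 3+4 = 7
j=5: total = 7+5 = 12
j=6: total = 12+6 = 18
j=7: total = 18+7 = 25
j=8: total = 25+8 = 33
j=9: total = 33+9 = 42

42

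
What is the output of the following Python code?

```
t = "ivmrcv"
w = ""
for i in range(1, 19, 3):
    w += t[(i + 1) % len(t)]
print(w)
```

i=1: add t[2]='m' → 'm'
i=4: add t[5]='v' → 'mv'
i=7: add t[2]='m' → 'mvm'
i=10: add t[5]='v' → 'mvmv'
i=13: add t[2]='m' → 'mvmvm'
i=16: add t[5]='v' → 'mvmvmv'

mvmvmv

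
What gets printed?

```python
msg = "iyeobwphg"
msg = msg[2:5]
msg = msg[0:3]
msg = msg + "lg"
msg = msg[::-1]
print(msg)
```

slice [2:5] → 'eob'
slice [0:3] → 'eob'
+ 'lg' → 'eoblg'
reverse → 'glboe'

glboe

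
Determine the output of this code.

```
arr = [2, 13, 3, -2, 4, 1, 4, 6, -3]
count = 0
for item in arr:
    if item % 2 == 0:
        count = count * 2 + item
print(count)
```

46

item=2: even, count = 0*2+2 = 2
item=13: not even
item=3: not even
item=-2: even, count = 2*2+(-2) = 2
item=4: even, count = 2*2+4 = 8
item=1: not even
item=4: even, count = 8*2+4 = 20
item=6: even, count = 20*2+6 = 46
item=-3: not even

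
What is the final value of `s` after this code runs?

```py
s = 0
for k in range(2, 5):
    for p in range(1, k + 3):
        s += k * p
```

k=2,p=1: s = 0+2 = 2
k=2,p=2: s = 2+4 = 6
k=2,p=3: s = 6+6 = 12
k=2,p=4: s = 12+8 = 20
k=3,p=1: s = 20+3 = 23
k=3,p=2: s = 23+6 = 29
k=3,p=3: s = 29+9 = 38
k=3,p=4: s = 38+12 = 50
k=3,p=5: s = 50+15 = 65
k=4,p=1: s = 65+4 = 69
k=4,p=2: s = 69+8 = 77
k=4,p=3: s = 77+12 = 89
k=4,p=4: s = 89+16 = 105
k=4,p=5: s = 105+20 = 125
k=4,p=6: s = 125+24 = 149

149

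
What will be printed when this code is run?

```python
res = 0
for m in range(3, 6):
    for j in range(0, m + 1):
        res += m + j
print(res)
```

m=3,j=0: res = 0+3 = 3
m=3,j=1: res = 3+4 = 7
m=3,j=2: res = 7+5 = 12
m=3,j=3: res = 12+6 = 18
m=4,j=0: res = 18+4 = 22
m=4,j=1: res = 22+5 = 27
m=4,j=2: res = 27+6 = 33
m=4,j=3: res = 33+7 = 40
m=4,j=4: res = 40+8 = 48
m=5,j=0: res = 48+5 = 53
m=5,j=1: res = 53+6 = 59
m=5,j=2: res = 59+7 = 66
m=5,j=3: res = 66+8 = 74
m=5,j=4: res = 74+9 = 83
m=5,j=5: res = 83+10 = 93

93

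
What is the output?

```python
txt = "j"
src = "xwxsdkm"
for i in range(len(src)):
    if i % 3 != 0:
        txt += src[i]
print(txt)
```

jwxdk

i=0: skip
i=1: add 'w' → 'jw'
i=2: add 'x' → 'jwx'
i=3: skip
i=4: add 'd' → 'jwxd'
i=5: add 'k' → 'jwxdk'
i=6: skip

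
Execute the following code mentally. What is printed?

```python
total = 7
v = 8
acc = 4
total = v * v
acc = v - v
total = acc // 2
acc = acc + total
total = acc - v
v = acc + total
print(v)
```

-8

total = 8*8 = 64
acc = 8-8 = 0
total = 0//2 = 0
acc = 0+0 = 0
total = 0-8 = -8
v = 0+(-8) = -8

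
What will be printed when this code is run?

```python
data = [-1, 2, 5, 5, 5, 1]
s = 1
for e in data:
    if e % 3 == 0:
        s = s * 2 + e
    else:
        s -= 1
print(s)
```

e=-1: not %3==0, s = 1-1 = 0
e=2: not %3==0, s = 0-1 = -1
e=5: not %3==0, s = (-1)-1 = -2
e=5: not %3==0, s = (-2)-1 = -3
e=5: not %3==0, s = (-3)-1 = -4
e=1: not %3==0, s = (-4)-1 = -5

-5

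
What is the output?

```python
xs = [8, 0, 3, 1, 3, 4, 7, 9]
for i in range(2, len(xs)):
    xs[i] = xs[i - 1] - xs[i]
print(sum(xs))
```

-62

i=2: xs[2] = 0-3 = -3 → [8, 0, -3, 1, 3, 4, 7, 9]
i=3: xs[3] = (-3)-1 = -4 → [8, 0, -3, -4, 3, 4, 7, 9]
i=4: xs[4] = (-4)-3 = -7 → [8, 0, -3, -4, -7, 4, 7, 9]
i=5: xs[5] = (-7)-4 = -11 → [8, 0, -3, -4, -7, -11, 7, 9]
i=6: xs[6] = (-11)-7 = -18 → [8, 0, -3, -4, -7, -11, -18, 9]
i=7: xs[7] = (-18)-9 = -27 → [8, 0, -3, -4, -7, -11, -18, -27]
sum = -62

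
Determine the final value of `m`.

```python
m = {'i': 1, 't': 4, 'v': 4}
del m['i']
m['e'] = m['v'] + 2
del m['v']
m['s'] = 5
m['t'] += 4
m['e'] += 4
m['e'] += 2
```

{'t': 8, 'e': 12, 's': 5}

del 'i' → {'t': 4, 'v': 4}
m['e'] = m['v']+2 = 6 → {'t': 4, 'v': 4, 'e': 6}
del 'v' → {'t': 4, 'e': 6}
m['s'] = 5 → {'t': 4, 'e': 6, 's': 5}
m['t'] = 4+4 = 8 → {'t': 8, 'e': 6, 's': 5}
m['e'] = 6+4 = 10 → {'t': 8, 'e': 10, 's': 5}
m['e'] = 10+2 = 12 → {'t': 8, 'e': 12, 's': 5}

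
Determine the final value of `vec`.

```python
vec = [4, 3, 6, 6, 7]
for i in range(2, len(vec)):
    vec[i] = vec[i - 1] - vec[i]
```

i=2: vec[2] = 3-6 = -3 → [4, 3, -3, 6, 7]
i=3: vec[3] = (-3)-6 = -9 → [4, 3, -3, -9, 7]
i=4: vec[4] = (-9)-7 = -16 → [4, 3, -3, -9, -16]

[4, 3, -3, -9, -16]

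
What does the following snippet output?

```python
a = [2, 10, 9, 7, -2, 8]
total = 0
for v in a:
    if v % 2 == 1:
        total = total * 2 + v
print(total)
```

v=2: not odd
v=10: not odd
v=9: odd, total = 0*2+9 = 9
v=7: odd, total = 9*2+7 = 25
v=-2: not odd
v=8: not odd

25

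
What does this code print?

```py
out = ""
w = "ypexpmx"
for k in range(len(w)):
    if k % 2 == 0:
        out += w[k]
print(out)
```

yepx

k=0: add 'y' → 'y'
k=1: skip
k=2: add 'e' → 'ye'
k=3: skip
k=4: add 'p' → 'yep'
k=5: skip
k=6: add 'x' → 'yepx'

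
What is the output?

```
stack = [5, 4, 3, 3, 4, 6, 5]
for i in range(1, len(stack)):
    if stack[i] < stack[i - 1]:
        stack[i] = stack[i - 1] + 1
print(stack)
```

[5, 6, 7, 8, 9, 10, 11]

i=1: 4<5, stack[1] = 5+1 = 6 → [5, 6, 3, 3, 4, 6, 5]
i=2: 3<6, stack[2] = 6+1 = 7 → [5, 6, 7, 3, 4, 6, 5]
i=3: 3<7, stack[3] = 7+1 = 8 → [5, 6, 7, 8, 4, 6, 5]
i=4: 4<8, stack[4] = 8+1 = 9 → [5, 6, 7, 8, 9, 6, 5]
i=5: 6<9, stack[5] = 9+1 = 10 → [5, 6, 7, 8, 9, 10, 5]
i=6: 5<10, stack[6] = 10+1 = 11 → [5, 6, 7, 8, 9, 10, 11]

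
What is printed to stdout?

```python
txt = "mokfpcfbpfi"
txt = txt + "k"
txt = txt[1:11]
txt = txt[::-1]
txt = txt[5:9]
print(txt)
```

+ 'k' → 'mokfpcfbpfik'
slice [1:11] → 'okfpcfbpfi'
reverse → 'ifpbfcpfko'
slice [5:9] → 'cpfk'

cpfk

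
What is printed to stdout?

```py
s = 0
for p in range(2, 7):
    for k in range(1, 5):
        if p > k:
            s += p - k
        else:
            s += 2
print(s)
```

p=2,k=1: 2>1, s = 0+1 = 1
p=2,k=2: not 2>2, s = 1+2 = 3
p=2,k=3: not 2>3, s = 3+2 = 5
p=2,k=4: not 2>4, s = 5+2 = 7
p=3,k=1: 3>1, s = 7+2 = 9
p=3,k=2: 3>2, s = 9+1 = 10
p=3,k=3: not 3>3, s = 10+2 = 12
p=3,k=4: not 3>4, s = 12+2 = 14
p=4,k=1: 4>1, s = 14+3 = 17
p=4,k=2: 4>2, s = 17+2 = 19
p=4,k=3: 4>3, s = 19+1 = 20
p=4,k=4: not 4>4, s = 20+2 = 22
p=5,k=1: 5>1, s = 22+4 = 26
p=5,k=2: 5>2, s = 26+3 = 29
p=5,k=3: 5>3, s = 29+2 = 31
p=5,k=4: 5>4, s = 31+1 = 32
p=6,k=1: 6>1, s = 32+5 = 37
p=6,k=2: 6>2, s = 37+4 = 41
p=6,k=3: 6>3, s = 41+3 = 44
p=6,k=4: 6>4, s = 44+2 = 46

46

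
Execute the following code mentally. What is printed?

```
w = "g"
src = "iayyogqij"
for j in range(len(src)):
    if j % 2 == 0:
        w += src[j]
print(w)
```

giyoqj

j=0: add 'i' → 'gi'
j=1: skip
j=2: add 'y' → 'giy'
j=3: skip
j=4: add 'o' → 'giyo'
j=5: skip
j=6: add 'q' → 'giyoq'
j=7: skip
j=8: add 'j' → 'giyoqj'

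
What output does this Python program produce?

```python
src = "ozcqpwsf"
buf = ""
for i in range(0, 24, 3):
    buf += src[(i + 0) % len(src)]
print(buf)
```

i=0: add src[0]='o' → 'o'
i=3: add src[3]='q' → 'oq'
i=6: add src[6]='s' → 'oqs'
i=9: add src[1]='z' → 'oqsz'
i=12: add src[4]='p' → 'oqszp'
i=15: add src[7]='f' → 'oqszpf'
i=18: add src[2]='c' → 'oqszpfc'
i=21: add src[5]='w' → 'oqszpfcw'

oqszpfcw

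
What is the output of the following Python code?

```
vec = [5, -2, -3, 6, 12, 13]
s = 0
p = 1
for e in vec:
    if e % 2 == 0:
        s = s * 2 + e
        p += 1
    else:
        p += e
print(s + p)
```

35

e=5: not even; p=6
e=-2: even, s = 0*2+(-2) = -2; p=7
e=-3: not even; p=4
e=6: even, s = (-2)*2+6 = 2; p=5
e=12: even, s = 2*2+12 = 16; p=6
e=13: not even; p=19
s+p = 16+19 = 35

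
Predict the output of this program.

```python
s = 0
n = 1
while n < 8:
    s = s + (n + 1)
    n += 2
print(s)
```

20

n=1: s = 0+2 = 2
n=3: s = 2+4 = 6
n=5: s = 6+6 = 12
n=7: s = 12+8 = 20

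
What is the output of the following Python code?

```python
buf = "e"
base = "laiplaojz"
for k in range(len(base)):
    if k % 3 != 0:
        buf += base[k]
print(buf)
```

eailajz

k=0: skip
k=1: add 'a' → 'ea'
k=2: add 'i' → 'eai'
k=3: skip
k=4: add 'l' → 'eail'
k=5: add 'a' → 'eaila'
k=6: skip
k=7: add 'j' → 'eailaj'
k=8: add 'z' → 'eailajz'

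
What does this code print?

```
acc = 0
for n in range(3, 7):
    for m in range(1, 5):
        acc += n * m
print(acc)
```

180

n=3,m=1: acc = 0+3 = 3
n=3,m=2: acc = 3+6 = 9
n=3,m=3: acc = 9+9 = 18
n=3,m=4: acc = 18+12 = 30
n=4,m=1: acc = 30+4 = 34
n=4,m=2: acc = 34+8 = 42
n=4,m=3: acc = 42+12 = 54
n=4,m=4: acc = 54+16 = 70
n=5,m=1: acc = 70+5 = 75
n=5,m=2: acc = 75+10 = 85
n=5,m=3: acc = 85+15 = 100
n=5,m=4: acc = 100+20 = 120
n=6,m=1: acc = 120+6 = 126
n=6,m=2: acc = 126+12 = 138
n=6,m=3: acc = 138+18 = 156
n=6,m=4: acc = 156+24 = 180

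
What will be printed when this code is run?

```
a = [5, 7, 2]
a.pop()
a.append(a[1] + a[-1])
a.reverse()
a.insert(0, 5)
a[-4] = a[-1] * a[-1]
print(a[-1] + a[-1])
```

10

pop() removes 2 → [5, 7]
append a[1]+a[-1] = 7+7 = 14 → [5, 7, 14]
reverse → [14, 7, 5]
insert 5 at 0 → [5, 14, 7, 5]
a[-4] = a[-1]*a[-1] = 5*5 = 25 → [25, 14, 7, 5]
a[-1]+a[-1] = 5+5 = 10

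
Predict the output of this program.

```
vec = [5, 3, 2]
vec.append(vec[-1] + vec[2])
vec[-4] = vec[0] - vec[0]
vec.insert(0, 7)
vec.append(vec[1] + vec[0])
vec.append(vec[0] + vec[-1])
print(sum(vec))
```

append vec[-1]+vec[2] = 2+2 = 4 → [5, 3, 2, 4]
vec[-4] = vec[0]-vec[0] = 5-5 = 0 → [0, 3, 2, 4]
insert 7 at 0 → [7, 0, 3, 2, 4]
append vec[1]+vec[0] = 0+7 = 7 → [7, 0, 3, 2, 4, 7]
append vec[0]+vec[-1] = 7+7 = 14 → [7, 0, 3, 2, 4, 7, 14]
sum = 37

37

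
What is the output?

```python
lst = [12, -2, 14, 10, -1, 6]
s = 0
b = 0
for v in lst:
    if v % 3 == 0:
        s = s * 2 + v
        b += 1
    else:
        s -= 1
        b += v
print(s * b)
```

v=12: %3==0, s = 0*2+12 = 12; b=1
v=-2: not %3==0, s = 12-1 = 11; b=-1
v=14: not %3==0, s = 11-1 = 10; b=13
v=10: not %3==0, s = 10-1 = 9; b=23
v=-1: not %3==0, s = 9-1 = 8; b=22
v=6: %3==0, s = 8*2+6 = 22; b=23
s*b = 22*23 = 506

506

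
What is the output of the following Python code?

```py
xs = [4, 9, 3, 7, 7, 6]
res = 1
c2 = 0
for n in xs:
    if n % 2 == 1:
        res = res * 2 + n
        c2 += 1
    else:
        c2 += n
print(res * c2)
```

n=4: not odd; c2=4
n=9: odd, res = 1*2+9 = 11; c2=5
n=3: odd, res = 11*2+3 = 25; c2=6
n=7: odd, res = 25*2+7 = 57; c2=7
n=7: odd, res = 57*2+7 = 121; c2=8
n=6: not odd; c2=14
res*c2 = 121*14 = 1694

1694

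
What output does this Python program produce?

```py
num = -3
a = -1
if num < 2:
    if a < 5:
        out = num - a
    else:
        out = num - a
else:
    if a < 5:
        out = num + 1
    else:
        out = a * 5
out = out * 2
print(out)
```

num=-3, a=-1
num < 2 is True; a < 5 is True
→ out = num - a = -2
out = (-2)*2 = -4

-4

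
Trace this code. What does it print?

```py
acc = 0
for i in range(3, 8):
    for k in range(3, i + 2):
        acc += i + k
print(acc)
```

205

i=3,k=3: acc = 0+6 = 6
i=3,k=4: acc = 6+7 = 13
i=4,k=3: acc = 13+7 = 20
i=4,k=4: acc = 20+8 = 28
i=4,k=5: acc = 28+9 = 37
i=5,k=3: acc = 37+8 = 45
i=5,k=4: acc = 45+9 = 54
i=5,k=5: acc = 54+10 = 64
i=5,k=6: acc = 64+11 = 75
i=6,k=3: acc = 75+9 = 84
i=6,k=4: acc = 84+10 = 94
i=6,k=5: acc = 94+11 = 105
i=6,k=6: acc = 105+12 = 117
i=6,k=7: acc = 117+13 = 130
i=7,k=3: acc = 130+10 = 140
i=7,k=4: acc = 140+11 = 151
i=7,k=5: acc = 151+12 = 163
i=7,k=6: acc = 163+13 = 176
i=7,k=7: acc = 176+14 = 190
i=7,k=8: acc = 190+15 = 205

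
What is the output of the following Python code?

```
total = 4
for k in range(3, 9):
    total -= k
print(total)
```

k=3: total = 4-3 = 1
k=4: total = 1-4 = -3
k=5: total = (-3)-5 = -8
k=6: total = (-8)-6 = -14
k=7: total = (-14)-7 = -21
k=8: total = (-21)-8 = -29

-29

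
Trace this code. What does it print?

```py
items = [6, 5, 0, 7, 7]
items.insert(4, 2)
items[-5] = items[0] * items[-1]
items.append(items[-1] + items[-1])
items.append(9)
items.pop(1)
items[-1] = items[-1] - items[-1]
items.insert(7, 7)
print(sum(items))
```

43

insert 2 at 4 → [6, 5, 0, 7, 2, 7]
items[-5] = items[0]*items[-1] = 6*7 = 42 → [6, 42, 0, 7, 2, 7]
append items[-1]+items[-1] = 7+7 = 14 → [6, 42, 0, 7, 2, 7, 14]
append 9 → [6, 42, 0, 7, 2, 7, 14, 9]
pop(1) removes 42 → [6, 0, 7, 2, 7, 14, 9]
items[-1] = items[-1]-items[-1] = 9-9 = 0 → [6, 0, 7, 2, 7, 14, 0]
insert 7 at 7 → [6, 0, 7, 2, 7, 14, 0, 7]
sum = 43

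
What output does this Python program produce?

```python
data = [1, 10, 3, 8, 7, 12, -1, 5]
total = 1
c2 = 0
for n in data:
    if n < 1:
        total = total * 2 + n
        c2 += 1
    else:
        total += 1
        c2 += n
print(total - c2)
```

-33

n=1: not <1, total = 1+1 = 2; c2=1
n=10: not <1, total = 2+1 = 3; c2=11
n=3: not <1, total = 3+1 = 4; c2=14
n=8: not <1, total = 4+1 = 5; c2=22
n=7: not <1, total = 5+1 = 6; c2=29
n=12: not <1, total = 6+1 = 7; c2=41
n=-1: <1, total = 7*2+(-1) = 13; c2=42
n=5: not <1, total = 13+1 = 14; c2=47
total-c2 = 14-47 = -33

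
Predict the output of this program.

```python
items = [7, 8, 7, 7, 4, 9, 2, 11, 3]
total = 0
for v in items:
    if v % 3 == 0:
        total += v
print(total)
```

12

v=7: not %3==0
v=8: not %3==0
v=7: not %3==0
v=7: not %3==0
v=4: not %3==0
v=9: %3==0, total = 0+9 = 9
v=2: not %3==0
v=11: not %3==0
v=3: %3==0, total = 9+3 = 12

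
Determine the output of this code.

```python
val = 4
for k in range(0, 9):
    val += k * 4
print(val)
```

148

k=0: val = 4+0*4 = 4
k=1: val = 4+1*4 = 8
k=2: val = 8+2*4 = 16
k=3: val = 16+3*4 = 28
k=4: val = 28+4*4 = 44
k=5: val = 44+5*4 = 64
k=6: val = 64+6*4 = 88
k=7: val = 88+7*4 = 116
k=8: val = 116+8*4 = 148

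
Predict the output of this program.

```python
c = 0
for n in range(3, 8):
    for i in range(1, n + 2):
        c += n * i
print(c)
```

615

n=3,i=1: c = 0+3 = 3
n=3,i=2: c = 3+6 = 9
n=3,i=3: c = 9+9 = 18
n=3,i=4: c = 18+12 = 30
n=4,i=1: c = 30+4 = 34
n=4,i=2: c = 34+8 = 42
n=4,i=3: c = 42+12 = 54
n=4,i=4: c = 54+16 = 70
n=4,i=5: c = 70+20 = 90
n=5,i=1: c = 90+5 = 95
n=5,i=2: c = 95+10 = 105
n=5,i=3: c = 105+15 = 120
n=5,i=4: c = 120+20 = 140
n=5,i=5: c = 140+25 = 165
n=5,i=6: c = 165+30 = 195
n=6,i=1: c = 195+6 = 201
n=6,i=2: c = 201+12 = 213
n=6,i=3: c = 213+18 = 231
n=6,i=4: c = 231+24 = 255
n=6,i=5: c = 255+30 = 285
n=6,i=6: c = 285+36 = 321
n=6,i=7: c = 321+42 = 363
n=7,i=1: c = 363+7 = 370
n=7,i=2: c = 370+14 = 384
n=7,i=3: c = 384+21 = 405
n=7,i=4: c = 405+28 = 433
n=7,i=5: c = 433+35 = 468
n=7,i=6: c = 468+42 = 510
n=7,i=7: c = 510+49 = 559
n=7,i=8: c = 559+56 = 615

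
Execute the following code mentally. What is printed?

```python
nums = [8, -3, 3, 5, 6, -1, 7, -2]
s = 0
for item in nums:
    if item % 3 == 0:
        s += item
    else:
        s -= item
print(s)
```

-11

item=8: not %3==0, s = 0-8 = -8
item=-3: %3==0, s = (-8)+(-3) = -11
item=3: %3==0, s = (-11)+3 = -8
item=5: not %3==0, s = (-8)-5 = -13
item=6: %3==0, s = (-13)+6 = -7
item=-1: not %3==0, s = (-7)-(-1) = -6
item=7: not %3==0, s = (-6)-7 = -13
item=-2: not %3==0, s = (-13)-(-2) = -11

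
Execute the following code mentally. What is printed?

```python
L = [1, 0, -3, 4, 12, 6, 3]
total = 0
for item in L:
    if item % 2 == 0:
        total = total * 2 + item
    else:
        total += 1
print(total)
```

71

item=1: not even, total = 0+1 = 1
item=0: even, total = 1*2+0 = 2
item=-3: not even, total = 2+1 = 3
item=4: even, total = 3*2+4 = 10
item=12: even, total = 10*2+12 = 32
item=6: even, total = 32*2+6 = 70
item=3: not even, total = 70+1 = 71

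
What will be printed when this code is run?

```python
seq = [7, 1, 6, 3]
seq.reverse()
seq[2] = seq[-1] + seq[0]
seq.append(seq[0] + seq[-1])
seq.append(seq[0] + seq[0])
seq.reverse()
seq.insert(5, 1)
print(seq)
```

[6, 10, 7, 10, 6, 1, 3]

reverse → [3, 6, 1, 7]
seq[2] = seq[-1]+seq[0] = 7+3 = 10 → [3, 6, 10, 7]
append seq[0]+seq[-1] = 3+7 = 10 → [3, 6, 10, 7, 10]
append seq[0]+seq[0] = 3+3 = 6 → [3, 6, 10, 7, 10, 6]
reverse → [6, 10, 7, 10, 6, 3]
insert 1 at 5 → [6, 10, 7, 10, 6, 1, 3]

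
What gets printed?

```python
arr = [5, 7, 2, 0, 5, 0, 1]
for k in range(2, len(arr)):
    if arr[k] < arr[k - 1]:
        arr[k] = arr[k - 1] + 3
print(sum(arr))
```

92

k=2: 2<7, arr[2] = 7+3 = 10 → [5, 7, 10, 0, 5, 0, 1]
k=3: 0<10, arr[3] = 10+3 = 13 → [5, 7, 10, 13, 5, 0, 1]
k=4: 5<13, arr[4] = 13+3 = 16 → [5, 7, 10, 13, 16, 0, 1]
k=5: 0<16, arr[5] = 16+3 = 19 → [5, 7, 10, 13, 16, 19, 1]
k=6: 1<19, arr[6] = 19+3 = 22 → [5, 7, 10, 13, 16, 19, 22]
sum = 92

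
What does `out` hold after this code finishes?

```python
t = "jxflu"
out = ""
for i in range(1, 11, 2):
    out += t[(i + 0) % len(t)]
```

i=1: add t[1]='x' → 'x'
i=3: add t[3]='l' → 'xl'
i=5: add t[0]='j' → 'xlj'
i=7: add t[2]='f' → 'xljf'
i=9: add t[4]='u' → 'xljfu'

'xljfu'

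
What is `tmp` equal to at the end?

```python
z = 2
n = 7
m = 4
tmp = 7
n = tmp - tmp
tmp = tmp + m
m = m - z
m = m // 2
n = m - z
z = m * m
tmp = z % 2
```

1

n = 7-7 = 0
tmp = 7+4 = 11
m = 4-2 = 2
m = 2//2 = 1
n = 1-2 = -1
z = 1*1 = 1
tmp = 1%2 = 1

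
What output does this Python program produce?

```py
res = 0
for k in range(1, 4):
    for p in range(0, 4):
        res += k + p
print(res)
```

42

k=1,p=0: res = 0+1 = 1
k=1,p=1: res = 1+2 = 3
k=1,p=2: res = 3+3 = 6
k=1,p=3: res = 6+4 = 10
k=2,p=0: res = 10+2 = 12
k=2,p=1: res = 12+3 = 15
k=2,p=2: res = 15+4 = 19
k=2,p=3: res = 19+5 = 24
k=3,p=0: res = 24+3 = 27
k=3,p=1: res = 27+4 = 31
k=3,p=2: res = 31+5 = 36
k=3,p=3: res = 36+6 = 42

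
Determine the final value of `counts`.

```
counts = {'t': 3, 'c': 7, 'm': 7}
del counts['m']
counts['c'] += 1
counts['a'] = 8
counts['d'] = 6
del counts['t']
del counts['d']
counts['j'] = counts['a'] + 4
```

del 'm' → {'t': 3, 'c': 7}
counts['c'] = 7+1 = 8 → {'t': 3, 'c': 8}
counts['a'] = 8 → {'t': 3, 'c': 8, 'a': 8}
counts['d'] = 6 → {'t': 3, 'c': 8, 'a': 8, 'd': 6}
del 't' → {'c': 8, 'a': 8, 'd': 6}
del 'd' → {'c': 8, 'a': 8}
counts['j'] = counts['a']+4 = 12 → {'c': 8, 'a': 8, 'j': 12}

{'c': 8, 'a': 8, 'j': 12}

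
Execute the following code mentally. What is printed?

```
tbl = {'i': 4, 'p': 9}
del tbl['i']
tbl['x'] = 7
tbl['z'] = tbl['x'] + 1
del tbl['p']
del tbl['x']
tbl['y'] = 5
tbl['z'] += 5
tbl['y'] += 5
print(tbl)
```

{'z': 13, 'y': 10}

del 'i' → {'p': 9}
tbl['x'] = 7 → {'p': 9, 'x': 7}
tbl['z'] = tbl['x']+1 = 8 → {'p': 9, 'x': 7, 'z': 8}
del 'p' → {'x': 7, 'z': 8}
del 'x' → {'z': 8}
tbl['y'] = 5 → {'z': 8, 'y': 5}
tbl['z'] = 8+5 = 13 → {'z': 13, 'y': 5}
tbl['y'] = 5+5 = 10 → {'z': 13, 'y': 10}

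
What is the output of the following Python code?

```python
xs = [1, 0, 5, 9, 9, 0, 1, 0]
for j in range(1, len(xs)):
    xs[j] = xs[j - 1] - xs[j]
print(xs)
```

[1, 1, -4, -13, -22, -22, -23, -23]

j=1: xs[1] = 1-0 = 1 → [1, 1, 5, 9, 9, 0, 1, 0]
j=2: xs[2] = 1-5 = -4 → [1, 1, -4, 9, 9, 0, 1, 0]
j=3: xs[3] = (-4)-9 = -13 → [1, 1, -4, -13, 9, 0, 1, 0]
j=4: xs[4] = (-13)-9 = -22 → [1, 1, -4, -13, -22, 0, 1, 0]
j=5: xs[5] = (-22)-0 = -22 → [1, 1, -4, -13, -22, -22, 1, 0]
j=6: xs[6] = (-22)-1 = -23 → [1, 1, -4, -13, -22, -22, -23, 0]
j=7: xs[7] = (-23)-0 = -23 → [1, 1, -4, -13, -22, -22, -23, -23]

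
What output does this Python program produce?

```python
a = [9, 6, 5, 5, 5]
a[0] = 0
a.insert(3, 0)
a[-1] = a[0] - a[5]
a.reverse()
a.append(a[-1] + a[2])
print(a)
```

a[0] = 0 → [0, 6, 5, 5, 5]
insert 0 at 3 → [0, 6, 5, 0, 5, 5]
a[-1] = a[0]-a[5] = 0-5 = -5 → [0, 6, 5, 0, 5, -5]
reverse → [-5, 5, 0, 5, 6, 0]
append a[-1]+a[2] = 0+0 = 0 → [-5, 5, 0, 5, 6, 0, 0]

[-5, 5, 0, 5, 6, 0, 0]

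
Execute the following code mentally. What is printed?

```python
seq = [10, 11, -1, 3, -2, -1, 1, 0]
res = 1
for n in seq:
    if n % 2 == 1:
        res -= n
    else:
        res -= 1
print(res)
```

n=10: not odd, res = 1-1 = 0
n=11: odd, res = 0-11 = -11
n=-1: odd, res = (-11)-(-1) = -10
n=3: odd, res = (-10)-3 = -13
n=-2: not odd, res = (-13)-1 = -14
n=-1: odd, res = (-14)-(-1) = -13
n=1: odd, res = (-13)-1 = -14
n=0: not odd, res = (-14)-1 = -15

-15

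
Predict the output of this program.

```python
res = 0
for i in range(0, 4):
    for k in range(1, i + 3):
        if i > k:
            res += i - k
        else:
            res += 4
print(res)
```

i=0,k=1: not 0>1, res = 0+4 = 4
i=0,k=2: not 0>2, res = 4+4 = 8
i=1,k=1: not 1>1, res = 8+4 = 12
i=1,k=2: not 1>2, res = 12+4 = 16
i=1,k=3: not 1>3, res = 16+4 = 20
i=2,k=1: 2>1, res = 20+1 = 21
i=2,k=2: not 2>2, res = 21+4 = 25
i=2,k=3: not 2>3, res = 25+4 = 29
i=2,k=4: not 2>4, res = 29+4 = 33
i=3,k=1: 3>1, res = 33+2 = 35
i=3,k=2: 3>2, res = 35+1 = 36
i=3,k=3: not 3>3, res = 36+4 = 40
i=3,k=4: not 3>4, res = 40+4 = 44
i=3,k=5: not 3>5, res = 44+4 = 48

48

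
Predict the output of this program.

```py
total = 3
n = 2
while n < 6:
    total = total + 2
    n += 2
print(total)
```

n=2: total = 3+2 = 5
n=4: total = 5+2 = 7

7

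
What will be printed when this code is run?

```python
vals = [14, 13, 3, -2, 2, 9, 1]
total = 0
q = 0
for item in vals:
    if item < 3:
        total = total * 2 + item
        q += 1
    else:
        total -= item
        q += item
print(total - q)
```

-303

item=14: not <3, total = 0-14 = -14; q=14
item=13: not <3, total = (-14)-13 = -27; q=27
item=3: not <3, total = (-27)-3 = -30; q=30
item=-2: <3, total = (-30)*2+(-2) = -62; q=31
item=2: <3, total = (-62)*2+2 = -122; q=32
item=9: not <3, total = (-122)-9 = -131; q=41
item=1: <3, total = (-131)*2+1 = -261; q=42
total-q = (-261)-42 = -303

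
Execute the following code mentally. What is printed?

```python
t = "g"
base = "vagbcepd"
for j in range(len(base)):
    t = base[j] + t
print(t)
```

j=0: prepend 'v' → 'vg'
j=1: prepend 'a' → 'avg'
j=2: prepend 'g' → 'gavg'
j=3: prepend 'b' → 'bgavg'
j=4: prepend 'c' → 'cbgavg'
j=5: prepend 'e' → 'ecbgavg'
j=6: prepend 'p' → 'pecbgavg'
j=7: prepend 'd' → 'dpecbgavg'

dpecbgavg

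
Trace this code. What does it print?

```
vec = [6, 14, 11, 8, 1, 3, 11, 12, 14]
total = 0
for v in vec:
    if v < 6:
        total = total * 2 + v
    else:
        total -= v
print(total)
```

-188

v=6: not <6, total = 0-6 = -6
v=14: not <6, total = (-6)-14 = -20
v=11: not <6, total = (-20)-11 = -31
v=8: not <6, total = (-31)-8 = -39
v=1: <6, total = (-39)*2+1 = -77
v=3: <6, total = (-77)*2+3 = -151
v=11: not <6, total = (-151)-11 = -162
v=12: not <6, total = (-162)-12 = -174
v=14: not <6, total = (-174)-14 = -188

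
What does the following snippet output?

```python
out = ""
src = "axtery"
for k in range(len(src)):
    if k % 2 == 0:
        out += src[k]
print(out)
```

k=0: add 'a' → 'a'
k=1: skip
k=2: add 't' → 'at'
k=3: skip
k=4: add 'r' → 'atr'
k=5: skip

atr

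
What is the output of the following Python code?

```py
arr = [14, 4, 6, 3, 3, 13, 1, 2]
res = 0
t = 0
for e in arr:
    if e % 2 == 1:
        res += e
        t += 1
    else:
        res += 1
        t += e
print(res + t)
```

e=14: not odd, res = 0+1 = 1; t=14
e=4: not odd, res = 1+1 = 2; t=18
e=6: not odd, res = 2+1 = 3; t=24
e=3: odd, res = 3+3 = 6; t=25
e=3: odd, res = 6+3 = 9; t=26
e=13: odd, res = 9+13 = 22; t=27
e=1: odd, res = 22+1 = 23; t=28
e=2: not odd, res = 23+1 = 24; t=30
res+t = 24+30 = 54

54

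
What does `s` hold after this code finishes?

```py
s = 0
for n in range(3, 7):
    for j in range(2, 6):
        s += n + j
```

128

n=3,j=2: s = 0+5 = 5
n=3,j=3: s = 5+6 = 11
n=3,j=4: s = 11+7 = 18
n=3,j=5: s = 18+8 = 26
n=4,j=2: s = 26+6 = 32
n=4,j=3: s = 32+7 = 39
n=4,j=4: s = 39+8 = 47
n=4,j=5: s = 47+9 = 56
n=5,j=2: s = 56+7 = 63
n=5,j=3: s = 63+8 = 71
n=5,j=4: s = 71+9 = 80
n=5,j=5: s = 80+10 = 90
n=6,j=2: s = 90+8 = 98
n=6,j=3: s = 98+9 = 107
n=6,j=4: s = 107+10 = 117
n=6,j=5: s = 117+11 = 128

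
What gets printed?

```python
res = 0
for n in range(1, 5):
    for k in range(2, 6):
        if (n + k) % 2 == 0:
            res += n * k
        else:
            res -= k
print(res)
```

40

n=1,k=2: odd sum, res = 0-2 = -2
n=1,k=3: even sum, res = (-2)+3 = 1
n=1,k=4: odd sum, res = 1-4 = -3
n=1,k=5: even sum, res = (-3)+5 = 2
n=2,k=2: even sum, res = 2+4 = 6
n=2,k=3: odd sum, res = 6-3 = 3
n=2,k=4: even sum, res = 3+8 = 11
n=2,k=5: odd sum, res = 11-5 = 6
n=3,k=2: odd sum, res = 6-2 = 4
n=3,k=3: even sum, res = 4+9 = 13
n=3,k=4: odd sum, res = 13-4 = 9
n=3,k=5: even sum, res = 9+15 = 24
n=4,k=2: even sum, res = 24+8 = 32
n=4,k=3: odd sum, res = 32-3 = 29
n=4,k=4: even sum, res = 29+16 = 45
n=4,k=5: odd sum, res = 45-5 = 40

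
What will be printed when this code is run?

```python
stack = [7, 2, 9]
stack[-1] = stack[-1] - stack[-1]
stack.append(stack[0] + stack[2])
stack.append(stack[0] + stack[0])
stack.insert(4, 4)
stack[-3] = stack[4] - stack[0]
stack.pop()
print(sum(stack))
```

10

stack[-1] = stack[-1]-stack[-1] = 9-9 = 0 → [7, 2, 0]
append stack[0]+stack[2] = 7+0 = 7 → [7, 2, 0, 7]
append stack[0]+stack[0] = 7+7 = 14 → [7, 2, 0, 7, 14]
insert 4 at 4 → [7, 2, 0, 7, 4, 14]
stack[-3] = stack[4]-stack[0] = 4-7 = -3 → [7, 2, 0, -3, 4, 14]
pop() removes 14 → [7, 2, 0, -3, 4]
sum = 10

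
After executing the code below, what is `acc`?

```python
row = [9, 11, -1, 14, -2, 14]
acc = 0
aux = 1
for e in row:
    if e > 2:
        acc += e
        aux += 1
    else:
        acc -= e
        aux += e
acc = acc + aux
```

e=9: >2, acc = 0+9 = 9; aux=2
e=11: >2, acc = 9+11 = 20; aux=3
e=-1: not >2, acc = 20-(-1) = 21; aux=2
e=14: >2, acc = 21+14 = 35; aux=3
e=-2: not >2, acc = 35-(-2) = 37; aux=1
e=14: >2, acc = 37+14 = 51; aux=2
acc+aux = 51+2 = 53

53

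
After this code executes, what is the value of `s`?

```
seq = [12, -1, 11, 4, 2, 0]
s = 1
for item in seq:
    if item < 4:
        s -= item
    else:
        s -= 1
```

item=12: not <4, s = 1-1 = 0
item=-1: <4, s = 0-(-1) = 1
item=11: not <4, s = 1-1 = 0
item=4: not <4, s = 0-1 = -1
item=2: <4, s = (-1)-2 = -3
item=0: <4, s = (-3)-0 = -3

-3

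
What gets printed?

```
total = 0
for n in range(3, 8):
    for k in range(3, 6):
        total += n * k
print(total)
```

300

n=3,k=3: total = 0+9 = 9
n=3,k=4: total = 9+12 = 21
n=3,k=5: total = 21+15 = 36
n=4,k=3: total = 36+12 = 48
n=4,k=4: total = 48+16 = 64
n=4,k=5: total = 64+20 = 84
n=5,k=3: total = 84+15 = 99
n=5,k=4: total = 99+20 = 119
n=5,k=5: total = 119+25 = 144
n=6,k=3: total = 144+18 = 162
n=6,k=4: total = 162+24 = 186
n=6,k=5: total = 186+30 = 216
n=7,k=3: total = 216+21 = 237
n=7,k=4: total = 237+28 = 265
n=7,k=5: total = 265+35 = 300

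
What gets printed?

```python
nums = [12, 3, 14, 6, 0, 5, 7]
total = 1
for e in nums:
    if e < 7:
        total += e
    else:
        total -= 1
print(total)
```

12

e=12: not <7, total = 1-1 = 0
e=3: <7, total = 0+3 = 3
e=14: not <7, total = 3-1 = 2
e=6: <7, total = 2+6 = 8
e=0: <7, total = 8+0 = 8
e=5: <7, total = 8+5 = 13
e=7: not <7, total = 13-1 = 12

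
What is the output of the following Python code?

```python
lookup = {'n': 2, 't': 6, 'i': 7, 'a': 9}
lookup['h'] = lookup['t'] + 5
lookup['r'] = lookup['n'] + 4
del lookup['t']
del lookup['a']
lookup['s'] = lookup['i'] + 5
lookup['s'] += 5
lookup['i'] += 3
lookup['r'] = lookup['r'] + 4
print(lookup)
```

lookup['h'] = lookup['t']+5 = 11 → {'n': 2, 't': 6, 'i': 7, 'a': 9, 'h': 11}
lookup['r'] = lookup['n']+4 = 6 → {'n': 2, 't': 6, 'i': 7, 'a': 9, 'h': 11, 'r': 6}
del 't' → {'n': 2, 'i': 7, 'a': 9, 'h': 11, 'r': 6}
del 'a' → {'n': 2, 'i': 7, 'h': 11, 'r': 6}
lookup['s'] = lookup['i']+5 = 12 → {'n': 2, 'i': 7, 'h': 11, 'r': 6, 's': 12}
lookup['s'] = 12+5 = 17 → {'n': 2, 'i': 7, 'h': 11, 'r': 6, 's': 17}
lookup['i'] = 7+3 = 10 → {'n': 2, 'i': 10, 'h': 11, 'r': 6, 's': 17}
lookup['r'] = lookup['r']+4 = 10 → {'n': 2, 'i': 10, 'h': 11, 'r': 10, 's': 17}

{'n': 2, 'i': 10, 'h': 11, 'r': 10, 's': 17}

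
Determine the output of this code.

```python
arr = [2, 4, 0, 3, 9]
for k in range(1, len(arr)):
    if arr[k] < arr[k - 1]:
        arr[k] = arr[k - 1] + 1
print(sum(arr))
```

26

k=1: 4>=2, unchanged → [2, 4, 0, 3, 9]
k=2: 0<4, arr[2] = 4+1 = 5 → [2, 4, 5, 3, 9]
k=3: 3<5, arr[3] = 5+1 = 6 → [2, 4, 5, 6, 9]
k=4: 9>=6, unchanged → [2, 4, 5, 6, 9]
sum = 26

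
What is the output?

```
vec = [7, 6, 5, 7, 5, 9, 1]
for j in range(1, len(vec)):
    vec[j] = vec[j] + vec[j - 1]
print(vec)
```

j=1: vec[1] = 6+7 = 13 → [7, 13, 5, 7, 5, 9, 1]
j=2: vec[2] = 5+13 = 18 → [7, 13, 18, 7, 5, 9, 1]
j=3: vec[3] = 7+18 = 25 → [7, 13, 18, 25, 5, 9, 1]
j=4: vec[4] = 5+25 = 30 → [7, 13, 18, 25, 30, 9, 1]
j=5: vec[5] = 9+30 = 39 → [7, 13, 18, 25, 30, 39, 1]
j=6: vec[6] = 1+39 = 40 → [7, 13, 18, 25, 30, 39, 40]

[7, 13, 18, 25, 30, 39, 40]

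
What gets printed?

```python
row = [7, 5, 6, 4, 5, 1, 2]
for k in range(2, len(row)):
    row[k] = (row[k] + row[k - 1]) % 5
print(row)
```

[7, 5, 1, 0, 0, 1, 3]

k=2: row[2] = (6+5)%5 = 1 → [7, 5, 1, 4, 5, 1, 2]
k=3: row[3] = (4+1)%5 = 0 → [7, 5, 1, 0, 5, 1, 2]
k=4: row[4] = (5+0)%5 = 0 → [7, 5, 1, 0, 0, 1, 2]
k=5: row[5] = (1+0)%5 = 1 → [7, 5, 1, 0, 0, 1, 2]
k=6: row[6] = (2+1)%5 = 3 → [7, 5, 1, 0, 0, 1, 3]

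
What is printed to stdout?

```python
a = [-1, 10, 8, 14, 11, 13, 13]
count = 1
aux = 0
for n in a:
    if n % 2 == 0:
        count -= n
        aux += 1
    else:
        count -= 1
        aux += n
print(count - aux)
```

n=-1: not even, count = 1-1 = 0; aux=-1
n=10: even, count = 0-10 = -10; aux=0
n=8: even, count = (-10)-8 = -18; aux=1
n=14: even, count = (-18)-14 = -32; aux=2
n=11: not even, count = (-32)-1 = -33; aux=13
n=13: not even, count = (-33)-1 = -34; aux=26
n=13: not even, count = (-34)-1 = -35; aux=39
count-aux = (-35)-39 = -74

-74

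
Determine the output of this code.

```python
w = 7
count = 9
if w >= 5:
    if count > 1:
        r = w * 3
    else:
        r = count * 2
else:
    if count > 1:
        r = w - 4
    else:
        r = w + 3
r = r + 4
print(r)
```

25

w=7, count=9
w >= 5 is True; count > 1 is True
→ r = w * 3 = 21
r = 21+4 = 25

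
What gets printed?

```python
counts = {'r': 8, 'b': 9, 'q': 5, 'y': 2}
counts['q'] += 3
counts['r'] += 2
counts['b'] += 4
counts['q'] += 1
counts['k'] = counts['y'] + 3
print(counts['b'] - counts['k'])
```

counts['q'] = 5+3 = 8 → {'r': 8, 'b': 9, 'q': 8, 'y': 2}
counts['r'] = 8+2 = 10 → {'r': 10, 'b': 9, 'q': 8, 'y': 2}
counts['b'] = 9+4 = 13 → {'r': 10, 'b': 13, 'q': 8, 'y': 2}
counts['q'] = 8+1 = 9 → {'r': 10, 'b': 13, 'q': 9, 'y': 2}
counts['k'] = counts['y']+3 = 5 → {'r': 10, 'b': 13, 'q': 9, 'y': 2, 'k': 5}
counts['b']-counts['k'] = 13-5 = 8

8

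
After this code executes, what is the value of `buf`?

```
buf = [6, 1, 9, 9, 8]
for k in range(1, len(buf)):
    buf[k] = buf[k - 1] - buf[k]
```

k=1: buf[1] = 6-1 = 5 → [6, 5, 9, 9, 8]
k=2: buf[2] = 5-9 = -4 → [6, 5, -4, 9, 8]
k=3: buf[3] = (-4)-9 = -13 → [6, 5, -4, -13, 8]
k=4: buf[4] = (-13)-8 = -21 → [6, 5, -4, -13, -21]

[6, 5, -4, -13, -21]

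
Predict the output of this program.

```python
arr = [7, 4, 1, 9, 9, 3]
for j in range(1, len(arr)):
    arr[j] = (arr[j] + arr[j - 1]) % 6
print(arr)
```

[7, 5, 0, 3, 0, 3]

j=1: arr[1] = (4+7)%6 = 5 → [7, 5, 1, 9, 9, 3]
j=2: arr[2] = (1+5)%6 = 0 → [7, 5, 0, 9, 9, 3]
j=3: arr[3] = (9+0)%6 = 3 → [7, 5, 0, 3, 9, 3]
j=4: arr[4] = (9+3)%6 = 0 → [7, 5, 0, 3, 0, 3]
j=5: arr[5] = (3+0)%6 = 3 → [7, 5, 0, 3, 0, 3]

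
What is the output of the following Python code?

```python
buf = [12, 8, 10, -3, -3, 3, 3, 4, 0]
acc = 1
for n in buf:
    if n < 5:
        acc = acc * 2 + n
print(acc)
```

-36

n=12: not <5
n=8: not <5
n=10: not <5
n=-3: <5, acc = 1*2+(-3) = -1
n=-3: <5, acc = (-1)*2+(-3) = -5
n=3: <5, acc = (-5)*2+3 = -7
n=3: <5, acc = (-7)*2+3 = -11
n=4: <5, acc = (-11)*2+4 = -18
n=0: <5, acc = (-18)*2+0 = -36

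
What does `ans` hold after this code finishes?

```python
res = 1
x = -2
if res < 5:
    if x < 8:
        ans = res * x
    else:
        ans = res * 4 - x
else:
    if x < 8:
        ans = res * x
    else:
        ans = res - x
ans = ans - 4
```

res=1, x=-2
res < 5 is True; x < 8 is True
→ ans = res * x = -2
ans = (-2)-4 = -6

-6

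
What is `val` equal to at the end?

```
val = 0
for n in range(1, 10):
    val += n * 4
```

n=1: val = 0+1*4 = 4
n=2: val = 4+2*4 = 12
n=3: val = 12+3*4 = 24
n=4: val = 24+4*4 = 40
n=5: val = 40+5*4 = 60
n=6: val = 60+6*4 = 84
n=7: val = 84+7*4 = 112
n=8: val = 112+8*4 = 144
n=9: val = 144+9*4 = 180

180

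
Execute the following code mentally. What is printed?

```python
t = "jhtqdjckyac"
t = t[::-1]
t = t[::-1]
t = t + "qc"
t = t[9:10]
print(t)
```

reverse → 'caykcjdqthj'
reverse → 'jhtqdjckyac'
+ 'qc' → 'jhtqdjckyacqc'
slice [9:10] → 'a'

a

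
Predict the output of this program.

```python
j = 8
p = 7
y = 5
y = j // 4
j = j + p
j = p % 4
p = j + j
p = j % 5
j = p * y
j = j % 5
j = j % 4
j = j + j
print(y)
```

2

y = 8//4 = 2
j = 8+7 = 15
j = 7%4 = 3
p = 3+3 = 6
p = 3%5 = 3
j = 3*2 = 6
j = 6%5 = 1
j = 1%4 = 1
j = 1+1 = 2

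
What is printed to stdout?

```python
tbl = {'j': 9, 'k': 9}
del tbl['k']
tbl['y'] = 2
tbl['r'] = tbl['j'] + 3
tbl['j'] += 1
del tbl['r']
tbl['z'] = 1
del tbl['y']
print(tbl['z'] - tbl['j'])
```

del 'k' → {'j': 9}
tbl['y'] = 2 → {'j': 9, 'y': 2}
tbl['r'] = tbl['j']+3 = 12 → {'j': 9, 'y': 2, 'r': 12}
tbl['j'] = 9+1 = 10 → {'j': 10, 'y': 2, 'r': 12}
del 'r' → {'j': 10, 'y': 2}
tbl['z'] = 1 → {'j': 10, 'y': 2, 'z': 1}
del 'y' → {'j': 10, 'z': 1}
tbl['z']-tbl['j'] = 1-10 = -9

-9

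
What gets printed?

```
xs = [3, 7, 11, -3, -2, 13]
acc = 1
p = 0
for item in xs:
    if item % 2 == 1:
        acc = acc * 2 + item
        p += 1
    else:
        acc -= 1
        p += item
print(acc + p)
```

item=3: odd, acc = 1*2+3 = 5; p=1
item=7: odd, acc = 5*2+7 = 17; p=2
item=11: odd, acc = 17*2+11 = 45; p=3
item=-3: odd, acc = 45*2+(-3) = 87; p=4
item=-2: not odd, acc = 87-1 = 86; p=2
item=13: odd, acc = 86*2+13 = 185; p=3
acc+p = 185+3 = 188

188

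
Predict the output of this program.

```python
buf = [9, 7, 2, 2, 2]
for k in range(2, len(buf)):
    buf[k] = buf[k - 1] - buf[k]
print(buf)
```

[9, 7, 5, 3, 1]

k=2: buf[2] = 7-2 = 5 → [9, 7, 5, 2, 2]
k=3: buf[3] = 5-2 = 3 → [9, 7, 5, 3, 2]
k=4: buf[4] = 3-2 = 1 → [9, 7, 5, 3, 1]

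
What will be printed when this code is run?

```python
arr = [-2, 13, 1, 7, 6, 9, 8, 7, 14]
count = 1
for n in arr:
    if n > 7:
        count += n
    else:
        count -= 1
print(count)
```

n=-2: not >7, count = 1-1 = 0
n=13: >7, count = 0+13 = 13
n=1: not >7, count = 13-1 = 12
n=7: not >7, count = 12-1 = 11
n=6: not >7, count = 11-1 = 10
n=9: >7, count = 10+9 = 19
n=8: >7, count = 19+8 = 27
n=7: not >7, count = 27-1 = 26
n=14: >7, count = 26+14 = 40

40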